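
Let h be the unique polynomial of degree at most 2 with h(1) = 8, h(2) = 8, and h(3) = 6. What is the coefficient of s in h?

Write h(s) = as^2 + bs + c. Substituting each data point gives a linear system:
  a + b + c = 8
  4a + 2b + c = 8
  9a + 3b + c = 6
Solving the system yields a = -1, b = 3, c = 6.
So h(s) = -s² + 3s + 6.
The coefficient of s is 3.

3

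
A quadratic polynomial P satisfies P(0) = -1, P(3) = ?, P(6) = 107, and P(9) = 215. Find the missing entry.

On equispaced nodes a degree-2 polynomial has vanishing third forward difference, so
  - P(0) + 3·P(3) - 3·P(6) + P(9) = 0.
Substituting the known values and solving for P(3):
  3·P(3) = 105
  P(3) = 35.

35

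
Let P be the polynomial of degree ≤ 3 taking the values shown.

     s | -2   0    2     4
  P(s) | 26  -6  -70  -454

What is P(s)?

Using the Lagrange interpolation formula with nodes -2, 0, 2, 4:
  L_0(s) = s(s - 2)(s - 4) / -48
  L_1(s) = (s + 2)(s - 2)(s - 4) / 16
  L_2(s) = (s + 2)s(s - 4) / -16
  L_3(s) = (s + 2)s(s - 2) / 48
Then P(s) = 26·L_0(s) - 6·L_1(s) - 70·L_2(s) - 454·L_3(s).
Expanding and collecting terms gives P(s) = -6s³ - 4s² - 6.
Check: P(0) = -6. ✓

P(s) = -6s^3 - 4s^2 - 6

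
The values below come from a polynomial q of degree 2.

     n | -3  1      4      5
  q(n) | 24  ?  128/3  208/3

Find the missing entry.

The 3 known points determine the degree-2 polynomial uniquely.
Write q(n) = an^2 + bn + c. Substituting each data point gives a linear system:
  9a - 3b + c = 24
  16a + 4b + c = 128/3
  25a + 5b + c = 208/3
Solving the system yields a = 3, b = -1/3, c = -4.
So q(n) = 3n^2 - (1/3)n - 4.
Then q(1) = -4/3.

-4/3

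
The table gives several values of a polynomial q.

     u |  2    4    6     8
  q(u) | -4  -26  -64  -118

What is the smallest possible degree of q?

Forward differences of the values at u = 2, 4, 6, 8:
  q  : -4  -26  -64  -118
  Δ  : -22  -38  -54
  Δ^2: -16  -16
  Δ^3: 0
The second differences are constant (-16) and nonzero, while all higher differences vanish, so the minimal degree is 2.

2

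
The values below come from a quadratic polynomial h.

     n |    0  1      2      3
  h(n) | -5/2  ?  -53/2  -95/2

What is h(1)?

On equispaced nodes a degree-2 polynomial has vanishing third forward difference, so
  - h(0) + 3·h(1) - 3·h(2) + h(3) = 0.
Substituting the known values and solving for h(1):
  3·h(1) = -69/2
  h(1) = -23/2.

-23/2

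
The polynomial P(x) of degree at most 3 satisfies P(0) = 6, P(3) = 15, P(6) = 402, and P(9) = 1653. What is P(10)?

Forward differences of the values at x = 0, 3, 6, 9:
  P  : 6  15  402  1653
  Δ  : 9  387  1251
  Δ^2: 378  864
  Δ^3: 486
The third differences are constant, confirming degree 3.
Interpolating (Newton forward form) and evaluating at x = 10 gives P(10) = 2346.

2346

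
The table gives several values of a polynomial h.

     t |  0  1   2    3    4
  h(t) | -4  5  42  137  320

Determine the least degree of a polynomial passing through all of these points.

Forward differences of the values at t = 0, 1, 2, 3, 4:
  h  : -4  5  42  137  320
  Δ  : 9  37  95  183
  Δ^2: 28  58  88
  Δ^3: 30  30
  Δ^4: 0
The third differences are constant (30) and nonzero, while all higher differences vanish, so the minimal degree is 3.

3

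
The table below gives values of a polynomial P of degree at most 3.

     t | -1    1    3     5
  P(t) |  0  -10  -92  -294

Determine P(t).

P(t) = -t^3 - 6t^2 - 4t + 1

Using the Lagrange interpolation formula with nodes -1, 1, 3, 5:
  L_0(t) = (t - 1)(t - 3)(t - 5) / -48
  L_1(t) = (t + 1)(t - 3)(t - 5) / 16
  L_2(t) = (t + 1)(t - 1)(t - 5) / -16
  L_3(t) = (t + 1)(t - 1)(t - 3) / 48
Then P(t) = 0·L_0(t) - 10·L_1(t) - 92·L_2(t) - 294·L_3(t).
Expanding and collecting terms gives P(t) = -t³ - 6t² - 4t + 1.
Check: P(5) = -294. ✓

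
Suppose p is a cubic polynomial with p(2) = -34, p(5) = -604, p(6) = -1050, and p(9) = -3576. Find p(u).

Write p(u) = au^3 + bu^2 + cu + d. Substituting each data point gives a linear system:
  8a + 4b + 2c + d = -34
  125a + 25b + 5c + d = -604
  216a + 36b + 6c + d = -1050
  729a + 81b + 9c + d = -3576
Solving the system yields a = -5, b = 1, c = -2, d = 6.
So p(u) = -5u³ + u² - 2u + 6.
Check: p(6) = -1050. ✓

p(u) = -5u^3 + u^2 - 2u + 6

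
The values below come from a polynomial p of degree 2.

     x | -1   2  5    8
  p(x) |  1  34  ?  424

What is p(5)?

On equispaced nodes a degree-2 polynomial has vanishing third forward difference, so
  - p(-1) + 3·p(2) - 3·p(5) + p(8) = 0.
Substituting the known values and solving for p(5):
  -3·p(5) = -525
  p(5) = 175.

175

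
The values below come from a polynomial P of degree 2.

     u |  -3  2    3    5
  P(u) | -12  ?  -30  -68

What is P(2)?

The 3 known points determine the degree-2 polynomial uniquely.
Write P(u) = au^2 + bu + c. Substituting each data point gives a linear system:
  9a - 3b + c = -12
  9a + 3b + c = -30
  25a + 5b + c = -68
Solving the system yields a = -2, b = -3, c = -3.
So P(u) = -2u² - 3u - 3.
Then P(2) = -17.

-17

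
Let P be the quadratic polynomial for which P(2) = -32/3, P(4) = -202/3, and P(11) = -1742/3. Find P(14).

-2852/3

Using the Lagrange interpolation formula with nodes 2, 4, 11:
  L_0(n) = (n - 4)(n - 11) / 18
  L_1(n) = (n - 2)(n - 11) / -14
  L_2(n) = (n - 2)(n - 4) / 63
Then P(n) = -32/3·L_0(n) - 202/3·L_1(n) - 1742/3·L_2(n).
Expanding and collecting terms gives P(n) = -5n^2 + (5/3)n + 6.
Evaluating at n = 14: P(14) = -2852/3.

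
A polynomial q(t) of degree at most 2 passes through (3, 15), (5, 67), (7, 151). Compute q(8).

Using the Lagrange interpolation formula with nodes 3, 5, 7:
  L_0(t) = (t - 5)(t - 7) / 8
  L_1(t) = (t - 3)(t - 7) / -4
  L_2(t) = (t - 3)(t - 5) / 8
Then q(t) = 15·L_0(t) + 67·L_1(t) + 151·L_2(t).
Expanding and collecting terms gives q(t) = 4t² - 6t - 3.
Evaluating at t = 8: q(8) = 205.

205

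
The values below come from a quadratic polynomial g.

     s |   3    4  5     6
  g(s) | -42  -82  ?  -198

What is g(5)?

-134

The 3 known points determine the degree-2 polynomial uniquely.
Write g(s) = as^2 + bs + c. Substituting each data point gives a linear system:
  9a + 3b + c = -42
  16a + 4b + c = -82
  36a + 6b + c = -198
Solving the system yields a = -6, b = 2, c = 6.
So g(s) = -6s^2 + 2s + 6.
Then g(5) = -134.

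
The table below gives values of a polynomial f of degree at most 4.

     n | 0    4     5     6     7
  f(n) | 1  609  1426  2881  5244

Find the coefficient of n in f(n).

0

Write f(n) = an^4 + bn^3 + cn^2 + dn + e. Substituting each data point gives a linear system:
  e = 1
  256a + 64b + 16c + 4d + e = 609
  625a + 125b + 25c + 5d + e = 1426
  1296a + 216b + 36c + 6d + e = 2881
  2401a + 343b + 49c + 7d + e = 5244
Solving the system yields a = 2, b = 1, c = 2, d = 0, e = 1.
So f(n) = 2n⁴ + n³ + 2n² + 1.
The coefficient of n is 0.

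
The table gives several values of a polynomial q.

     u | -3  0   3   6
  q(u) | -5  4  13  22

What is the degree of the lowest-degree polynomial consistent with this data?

Forward differences of the values at u = -3, 0, 3, 6:
  q  : -5  4  13  22
  Δ  : 9  9  9
  Δ^2: 0  0
  Δ^3: 0
The first differences are constant (9) and nonzero, while all higher differences vanish, so the minimal degree is 1.

1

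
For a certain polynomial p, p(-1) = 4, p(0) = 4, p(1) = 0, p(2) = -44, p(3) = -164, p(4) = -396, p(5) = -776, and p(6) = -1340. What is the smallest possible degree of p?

3

Forward differences of the values at s = -1, 0, 1, 2, 3, 4, 5, 6:
  p  : 4  4  0  -44  -164  -396  -776  -1340
  Δ  : 0  -4  -44  -120  -232  -380  -564
  Δ^2: -4  -40  -76  -112  -148  -184
  Δ^3: -36  -36  -36  -36  -36
  Δ^4: 0  0  0  0
  Δ^5: 0  0  0
  Δ^6: 0  0
  Δ^7: 0
The third differences are constant (-36) and nonzero, while all higher differences vanish, so the minimal degree is 3.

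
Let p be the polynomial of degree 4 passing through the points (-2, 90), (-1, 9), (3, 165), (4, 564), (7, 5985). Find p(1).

Using the Lagrange interpolation formula with nodes -2, -1, 3, 4, 7:
  L_0(u) = (u + 1)(u - 3)(u - 4)(u - 7) / 270
  L_1(u) = (u + 2)(u - 3)(u - 4)(u - 7) / -160
  L_2(u) = (u + 2)(u + 1)(u - 4)(u - 7) / 80
  L_3(u) = (u + 2)(u + 1)(u - 3)(u - 7) / -90
  L_4(u) = (u + 2)(u + 1)(u - 3)(u - 4) / 864
Then p(u) = 90·L_0(u) + 9·L_1(u) + 165·L_2(u) + 564·L_3(u) + 5985·L_4(u).
Expanding and collecting terms gives p(u) = 3u^4 - 4u^3 + 3u^2 + u.
Evaluating at u = 1: p(1) = 3.

3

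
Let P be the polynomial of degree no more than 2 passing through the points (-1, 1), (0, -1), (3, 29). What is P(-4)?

43

Using the Lagrange interpolation formula with nodes -1, 0, 3:
  L_0(s) = s(s - 3) / 4
  L_1(s) = (s + 1)(s - 3) / -3
  L_2(s) = (s + 1)s / 12
Then P(s) = 1·L_0(s) - 1·L_1(s) + 29·L_2(s).
Expanding and collecting terms gives P(s) = 3s² + s - 1.
Evaluating at s = -4: P(-4) = 43.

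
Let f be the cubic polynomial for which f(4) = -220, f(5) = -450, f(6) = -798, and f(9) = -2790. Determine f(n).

Using the Lagrange interpolation formula with nodes 4, 5, 6, 9:
  L_0(n) = (n - 5)(n - 6)(n - 9) / -10
  L_1(n) = (n - 4)(n - 6)(n - 9) / 4
  L_2(n) = (n - 4)(n - 5)(n - 9) / -6
  L_3(n) = (n - 4)(n - 5)(n - 6) / 60
Then f(n) = -220·L_0(n) - 450·L_1(n) - 798·L_2(n) - 2790·L_3(n).
Expanding and collecting terms gives f(n) = -4n^3 + n^2 + 5n.
Check: f(4) = -220. ✓

f(n) = -4n^3 + n^2 + 5n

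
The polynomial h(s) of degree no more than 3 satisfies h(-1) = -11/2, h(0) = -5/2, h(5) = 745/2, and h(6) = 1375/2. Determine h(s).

h(s) = 4s^3 - 4s^2 - 5s - 5/2

Write h(s) = as^3 + bs^2 + cs + d. Substituting each data point gives a linear system:
  -a + b - c + d = -11/2
  d = -5/2
  125a + 25b + 5c + d = 745/2
  216a + 36b + 6c + d = 1375/2
Solving the system yields a = 4, b = -4, c = -5, d = -5/2.
So h(s) = 4s^3 - 4s^2 - 5s - 5/2.
Check: h(0) = -5/2. ✓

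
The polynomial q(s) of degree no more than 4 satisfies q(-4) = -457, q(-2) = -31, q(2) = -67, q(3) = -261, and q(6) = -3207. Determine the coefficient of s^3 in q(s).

Write q(s) = as^4 + bs^3 + cs^2 + ds + e. Substituting each data point gives a linear system:
  256a - 64b + 16c - 4d + e = -457
  16a - 8b + 4c - 2d + e = -31
  16a + 8b + 4c + 2d + e = -67
  81a + 27b + 9c + 3d + e = -261
  1296a + 216b + 36c + 6d + e = -3207
Solving the system yields a = -2, b = -2, c = -5, d = -1, e = 3.
So q(s) = -2s^4 - 2s^3 - 5s^2 - s + 3.
The coefficient of s^3 is -2.

-2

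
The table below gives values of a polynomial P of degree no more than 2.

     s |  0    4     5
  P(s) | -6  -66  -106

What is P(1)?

Using the Lagrange interpolation formula with nodes 0, 4, 5:
  L_0(s) = (s - 4)(s - 5) / 20
  L_1(s) = s(s - 5) / -4
  L_2(s) = s(s - 4) / 5
Then P(s) = -6·L_0(s) - 66·L_1(s) - 106·L_2(s).
Expanding and collecting terms gives P(s) = -5s² + 5s - 6.
Evaluating at s = 1: P(1) = -6.

-6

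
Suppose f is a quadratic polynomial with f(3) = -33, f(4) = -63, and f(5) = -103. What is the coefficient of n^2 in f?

-5

Write f(n) = an^2 + bn + c. Substituting each data point gives a linear system:
  9a + 3b + c = -33
  16a + 4b + c = -63
  25a + 5b + c = -103
Solving the system yields a = -5, b = 5, c = -3.
So f(n) = -5n^2 + 5n - 3.
The leading coefficient is -5.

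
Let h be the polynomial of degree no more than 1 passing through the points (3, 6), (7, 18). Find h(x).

h(x) = 3x - 3

Using the Lagrange interpolation formula with nodes 3, 7:
  L_0(x) = (x - 7) / -4
  L_1(x) = (x - 3) / 4
Then h(x) = 6·L_0(x) + 18·L_1(x).
Expanding and collecting terms gives h(x) = 3x - 3.
Check: h(3) = 6. ✓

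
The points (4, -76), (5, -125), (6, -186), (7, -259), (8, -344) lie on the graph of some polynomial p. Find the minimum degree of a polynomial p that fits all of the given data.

Forward differences of the values at t = 4, 5, 6, 7, 8:
  p  : -76  -125  -186  -259  -344
  Δ  : -49  -61  -73  -85
  Δ^2: -12  -12  -12
  Δ^3: 0  0
  Δ^4: 0
The second differences are constant (-12) and nonzero, while all higher differences vanish, so the minimal degree is 2.

2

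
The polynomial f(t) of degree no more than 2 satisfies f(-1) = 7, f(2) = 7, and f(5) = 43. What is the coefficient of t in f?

Write f(t) = at^2 + bt + c. Substituting each data point gives a linear system:
  a - b + c = 7
  4a + 2b + c = 7
  25a + 5b + c = 43
Solving the system yields a = 2, b = -2, c = 3.
So f(t) = 2t^2 - 2t + 3.
The coefficient of t is -2.

-2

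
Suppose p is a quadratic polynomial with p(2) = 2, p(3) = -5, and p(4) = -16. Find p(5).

-31

Write p(u) = au^2 + bu + c. Substituting each data point gives a linear system:
  4a + 2b + c = 2
  9a + 3b + c = -5
  16a + 4b + c = -16
Solving the system yields a = -2, b = 3, c = 4.
So p(u) = -2u^2 + 3u + 4.
Then p(5) = -31.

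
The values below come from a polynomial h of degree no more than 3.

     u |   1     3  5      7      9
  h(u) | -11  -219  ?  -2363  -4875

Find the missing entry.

The 4 known points determine the degree-3 polynomial uniquely.
Write h(u) = au^3 + bu^2 + cu + d. Substituting each data point gives a linear system:
  a + b + c + d = -11
  27a + 9b + 3c + d = -219
  343a + 49b + 7c + d = -2363
  729a + 81b + 9c + d = -4875
Solving the system yields a = -6, b = -6, c = -2, d = 3.
So h(u) = -6u^3 - 6u^2 - 2u + 3.
Then h(5) = -907.

-907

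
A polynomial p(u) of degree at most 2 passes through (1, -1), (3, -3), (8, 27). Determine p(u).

p(u) = u^2 - 5u + 3

Write p(u) = au^2 + bu + c. Substituting each data point gives a linear system:
  a + b + c = -1
  9a + 3b + c = -3
  64a + 8b + c = 27
Solving the system yields a = 1, b = -5, c = 3.
So p(u) = u^2 - 5u + 3.
Check: p(3) = -3. ✓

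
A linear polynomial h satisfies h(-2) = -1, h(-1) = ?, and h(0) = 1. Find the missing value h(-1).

The 2 known points determine the degree-1 polynomial uniquely.
Write h(u) = au + b. Substituting each data point gives a linear system:
  -2a + b = -1
  b = 1
Solving the system yields a = 1, b = 1.
So h(u) = u + 1.
Then h(-1) = 0.

0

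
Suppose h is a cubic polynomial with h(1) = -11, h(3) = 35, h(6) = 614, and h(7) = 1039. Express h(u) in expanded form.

Write h(u) = au^3 + bu^2 + cu + d. Substituting each data point gives a linear system:
  a + b + c + d = -11
  27a + 9b + 3c + d = 35
  216a + 36b + 6c + d = 614
  343a + 49b + 7c + d = 1039
Solving the system yields a = 4, b = -6, c = -5, d = -4.
So h(u) = 4u^3 - 6u^2 - 5u - 4.
Check: h(3) = 35. ✓

h(u) = 4u^3 - 6u^2 - 5u - 4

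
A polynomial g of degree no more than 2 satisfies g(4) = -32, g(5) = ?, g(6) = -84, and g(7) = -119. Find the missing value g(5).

The 3 known points determine the degree-2 polynomial uniquely.
Write g(t) = at^2 + bt + c. Substituting each data point gives a linear system:
  16a + 4b + c = -32
  36a + 6b + c = -84
  49a + 7b + c = -119
Solving the system yields a = -3, b = 4, c = 0.
So g(t) = -3t^2 + 4t.
Then g(5) = -55.

-55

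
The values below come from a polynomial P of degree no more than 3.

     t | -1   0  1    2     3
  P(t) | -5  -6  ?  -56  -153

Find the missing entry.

On equispaced nodes a degree-3 polynomial has vanishing fourth forward difference, so
  P(-1) - 4·P(0) + 6·P(1) - 4·P(2) + P(3) = 0.
Substituting the known values and solving for P(1):
  6·P(1) = -90
  P(1) = -15.

-15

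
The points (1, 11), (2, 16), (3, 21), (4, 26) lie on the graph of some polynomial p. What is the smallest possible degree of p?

1

Forward differences of the values at s = 1, 2, 3, 4:
  p  : 11  16  21  26
  Δ  : 5  5  5
  Δ^2: 0  0
  Δ^3: 0
The first differences are constant (5) and nonzero, while all higher differences vanish, so the minimal degree is 1.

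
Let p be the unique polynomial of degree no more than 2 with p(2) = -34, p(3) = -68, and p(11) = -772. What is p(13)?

Using the Lagrange interpolation formula with nodes 2, 3, 11:
  L_0(x) = (x - 3)(x - 11) / 9
  L_1(x) = (x - 2)(x - 11) / -8
  L_2(x) = (x - 2)(x - 3) / 72
Then p(x) = -34·L_0(x) - 68·L_1(x) - 772·L_2(x).
Expanding and collecting terms gives p(x) = -6x^2 - 4x - 2.
Evaluating at x = 13: p(13) = -1068.

-1068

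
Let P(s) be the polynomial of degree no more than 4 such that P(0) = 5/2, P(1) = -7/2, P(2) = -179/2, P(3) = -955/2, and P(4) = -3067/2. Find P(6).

-15667/2

Using the Lagrange interpolation formula with nodes 0, 1, 2, 3, 4:
  L_0(s) = (s - 1)(s - 2)(s - 3)(s - 4) / 24
  L_1(s) = s(s - 2)(s - 3)(s - 4) / -6
  L_2(s) = s(s - 1)(s - 3)(s - 4) / 4
  L_3(s) = s(s - 1)(s - 2)(s - 4) / -6
  L_4(s) = s(s - 1)(s - 2)(s - 3) / 24
Then P(s) = 5/2·L_0(s) - 7/2·L_1(s) - 179/2·L_2(s) - 955/2·L_3(s) - 3067/2·L_4(s).
Expanding and collecting terms gives P(s) = -6s⁴ - s³ + 5s² - 4s + 5/2.
Evaluating at s = 6: P(6) = -15667/2.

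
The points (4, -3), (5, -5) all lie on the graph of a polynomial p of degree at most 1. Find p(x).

p(x) = -2x + 5

Write p(x) = ax + b. Substituting each data point gives a linear system:
  4a + b = -3
  5a + b = -5
Solving the system yields a = -2, b = 5.
So p(x) = -2x + 5.
Check: p(5) = -5. ✓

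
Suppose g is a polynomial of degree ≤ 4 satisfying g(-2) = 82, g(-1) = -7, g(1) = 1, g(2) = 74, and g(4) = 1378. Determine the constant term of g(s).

-6

Write g(s) = as^4 + bs^3 + cs^2 + ds + e. Substituting each data point gives a linear system:
  16a - 8b + 4c - 2d + e = 82
  a - b + c - d + e = -7
  a + b + c + d + e = 1
  16a + 8b + 4c + 2d + e = 74
  256a + 64b + 16c + 4d + e = 1378
Solving the system yields a = 6, b = -2, c = -3, d = 6, e = -6.
So g(s) = 6s⁴ - 2s³ - 3s² + 6s - 6.
The constant term is -6.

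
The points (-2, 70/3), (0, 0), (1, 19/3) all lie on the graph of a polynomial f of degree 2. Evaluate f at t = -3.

Using the Lagrange interpolation formula with nodes -2, 0, 1:
  L_0(t) = t(t - 1) / 6
  L_1(t) = (t + 2)(t - 1) / -2
  L_2(t) = (t + 2)t / 3
Then f(t) = 70/3·L_0(t) + 0·L_1(t) + 19/3·L_2(t).
Expanding and collecting terms gives f(t) = 6t^2 + (1/3)t.
Evaluating at t = -3: f(-3) = 53.

53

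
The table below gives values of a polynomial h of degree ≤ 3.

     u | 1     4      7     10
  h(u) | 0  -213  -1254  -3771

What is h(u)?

Write h(u) = au^3 + bu^2 + cu + d. Substituting each data point gives a linear system:
  a + b + c + d = 0
  64a + 16b + 4c + d = -213
  343a + 49b + 7c + d = -1254
  1000a + 100b + 10c + d = -3771
Solving the system yields a = -4, b = 2, c = 3, d = -1.
So h(u) = -4u^3 + 2u^2 + 3u - 1.
Check: h(4) = -213. ✓

h(u) = -4u^3 + 2u^2 + 3u - 1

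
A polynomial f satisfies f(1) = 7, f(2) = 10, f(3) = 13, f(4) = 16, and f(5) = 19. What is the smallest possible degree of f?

1

Forward differences of the values at s = 1, 2, 3, 4, 5:
  f  : 7  10  13  16  19
  Δ  : 3  3  3  3
  Δ^2: 0  0  0
  Δ^3: 0  0
  Δ^4: 0
The first differences are constant (3) and nonzero, while all higher differences vanish, so the minimal degree is 1.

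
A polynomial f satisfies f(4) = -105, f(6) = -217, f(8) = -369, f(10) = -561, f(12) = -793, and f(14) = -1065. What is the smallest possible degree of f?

Forward differences of the values at n = 4, 6, 8, 10, 12, 14:
  f  : -105  -217  -369  -561  -793  -1065
  Δ  : -112  -152  -192  -232  -272
  Δ^2: -40  -40  -40  -40
  Δ^3: 0  0  0
  Δ^4: 0  0
  Δ^5: 0
The second differences are constant (-40) and nonzero, while all higher differences vanish, so the minimal degree is 2.

2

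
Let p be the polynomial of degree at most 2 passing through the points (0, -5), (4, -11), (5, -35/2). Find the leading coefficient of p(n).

-1

Write p(n) = an^2 + bn + c. Substituting each data point gives a linear system:
  c = -5
  16a + 4b + c = -11
  25a + 5b + c = -35/2
Solving the system yields a = -1, b = 5/2, c = -5.
So p(n) = -n^2 + (5/2)n - 5.
The leading coefficient is -1.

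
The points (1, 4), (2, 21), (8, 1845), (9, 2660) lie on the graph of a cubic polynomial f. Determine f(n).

Write f(n) = an^3 + bn^2 + cn + d. Substituting each data point gives a linear system:
  a + b + c + d = 4
  8a + 4b + 2c + d = 21
  512a + 64b + 8c + d = 1845
  729a + 81b + 9c + d = 2660
Solving the system yields a = 4, b = -3, c = -2, d = 5.
So f(n) = 4n³ - 3n² - 2n + 5.
Check: f(1) = 4. ✓

f(n) = 4n^3 - 3n^2 - 2n + 5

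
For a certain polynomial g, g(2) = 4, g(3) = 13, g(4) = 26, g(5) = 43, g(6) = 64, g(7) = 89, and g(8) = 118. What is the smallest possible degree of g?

2

Forward differences of the values at u = 2, 3, 4, 5, 6, 7, 8:
  g  : 4  13  26  43  64  89  118
  Δ  : 9  13  17  21  25  29
  Δ^2: 4  4  4  4  4
  Δ^3: 0  0  0  0
  Δ^4: 0  0  0
  Δ^5: 0  0
  Δ^6: 0
The second differences are constant (4) and nonzero, while all higher differences vanish, so the minimal degree is 2.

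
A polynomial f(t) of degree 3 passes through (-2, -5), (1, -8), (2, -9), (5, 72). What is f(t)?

Write f(t) = at^3 + bt^2 + ct + d. Substituting each data point gives a linear system:
  -8a + 4b - 2c + d = -5
  a + b + c + d = -8
  8a + 4b + 2c + d = -9
  125a + 25b + 5c + d = 72
Solving the system yields a = 1, b = -1, c = -5, d = -3.
So f(t) = t^3 - t^2 - 5t - 3.
Check: f(5) = 72. ✓

f(t) = t^3 - t^2 - 5t - 3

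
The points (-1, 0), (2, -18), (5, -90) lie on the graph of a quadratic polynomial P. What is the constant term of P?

Write P(n) = an^2 + bn + c. Substituting each data point gives a linear system:
  a - b + c = 0
  4a + 2b + c = -18
  25a + 5b + c = -90
Solving the system yields a = -3, b = -3, c = 0.
So P(n) = -3n² - 3n.
The constant term is 0.

0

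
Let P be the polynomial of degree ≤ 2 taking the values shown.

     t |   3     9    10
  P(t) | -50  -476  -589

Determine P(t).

Write P(t) = at^2 + bt + c. Substituting each data point gives a linear system:
  9a + 3b + c = -50
  81a + 9b + c = -476
  100a + 10b + c = -589
Solving the system yields a = -6, b = 1, c = 1.
So P(t) = -6t^2 + t + 1.
Check: P(9) = -476. ✓

P(t) = -6t^2 + t + 1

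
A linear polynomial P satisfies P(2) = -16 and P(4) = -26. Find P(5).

-31

Using the Lagrange interpolation formula with nodes 2, 4:
  L_0(t) = (t - 4) / -2
  L_1(t) = (t - 2) / 2
Then P(t) = -16·L_0(t) - 26·L_1(t).
Expanding and collecting terms gives P(t) = -5t - 6.
Evaluating at t = 5: P(5) = -31.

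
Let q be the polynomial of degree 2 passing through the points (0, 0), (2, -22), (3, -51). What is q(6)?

Using the Lagrange interpolation formula with nodes 0, 2, 3:
  L_0(t) = (t - 2)(t - 3) / 6
  L_1(t) = t(t - 3) / -2
  L_2(t) = t(t - 2) / 3
Then q(t) = 0·L_0(t) - 22·L_1(t) - 51·L_2(t).
Expanding and collecting terms gives q(t) = -6t² + t.
Evaluating at t = 6: q(6) = -210.

-210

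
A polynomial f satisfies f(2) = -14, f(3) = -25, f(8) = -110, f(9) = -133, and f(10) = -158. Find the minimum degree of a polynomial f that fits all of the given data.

2

Divided differences on the nodes 2, 3, 8, 9, 10:
  order 0: -14  -25  -110  -133  -158
  order 1: -11  -17  -23  -25
  order 2: -1  -1  -1
  order 3: 0  0
  order 4: 0
The order-2 divided differences are all -1 (nonzero) and every higher order vanishes, so the data lies on a polynomial of degree exactly 2.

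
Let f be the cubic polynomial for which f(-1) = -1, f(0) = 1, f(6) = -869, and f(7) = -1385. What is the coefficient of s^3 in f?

-4

Write f(s) = as^3 + bs^2 + cs + d. Substituting each data point gives a linear system:
  -a + b - c + d = -1
  d = 1
  216a + 36b + 6c + d = -869
  343a + 49b + 7c + d = -1385
Solving the system yields a = -4, b = -1, c = 5, d = 1.
So f(s) = -4s^3 - s^2 + 5s + 1.
The leading coefficient is -4.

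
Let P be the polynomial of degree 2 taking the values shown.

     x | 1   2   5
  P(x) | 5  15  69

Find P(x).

Using the Lagrange interpolation formula with nodes 1, 2, 5:
  L_0(x) = (x - 2)(x - 5) / 4
  L_1(x) = (x - 1)(x - 5) / -3
  L_2(x) = (x - 1)(x - 2) / 12
Then P(x) = 5·L_0(x) + 15·L_1(x) + 69·L_2(x).
Expanding and collecting terms gives P(x) = 2x² + 4x - 1.
Check: P(5) = 69. ✓

P(x) = 2x^2 + 4x - 1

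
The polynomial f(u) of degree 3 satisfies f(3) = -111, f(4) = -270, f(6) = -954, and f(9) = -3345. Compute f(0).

Write f(u) = au^3 + bu^2 + cu + d. Substituting each data point gives a linear system:
  27a + 9b + 3c + d = -111
  64a + 16b + 4c + d = -270
  216a + 36b + 6c + d = -954
  729a + 81b + 9c + d = -3345
Solving the system yields a = -5, b = 4, c = -2, d = -6.
So f(u) = -5u³ + 4u² - 2u - 6.
Then f(0) = -6.

-6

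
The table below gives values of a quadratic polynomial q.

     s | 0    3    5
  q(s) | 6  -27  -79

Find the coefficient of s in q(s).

Write q(s) = as^2 + bs + c. Substituting each data point gives a linear system:
  c = 6
  9a + 3b + c = -27
  25a + 5b + c = -79
Solving the system yields a = -3, b = -2, c = 6.
So q(s) = -3s^2 - 2s + 6.
The coefficient of s is -2.

-2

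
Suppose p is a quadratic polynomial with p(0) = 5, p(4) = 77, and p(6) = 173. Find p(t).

p(t) = 5t^2 - 2t + 5

Write p(t) = at^2 + bt + c. Substituting each data point gives a linear system:
  c = 5
  16a + 4b + c = 77
  36a + 6b + c = 173
Solving the system yields a = 5, b = -2, c = 5.
So p(t) = 5t^2 - 2t + 5.
Check: p(6) = 173. ✓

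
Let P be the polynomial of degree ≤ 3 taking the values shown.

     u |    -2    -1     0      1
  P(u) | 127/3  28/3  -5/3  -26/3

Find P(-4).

Forward differences of the values at u = -2, -1, 0, 1:
  P  : 127/3  28/3  -5/3  -26/3
  Δ  : -33  -11  -7
  Δ^2: 22  4
  Δ^3: -18
The third differences are constant, confirming degree 3.
Interpolating (Newton forward form) and evaluating at u = -4 gives P(-4) = 739/3.

739/3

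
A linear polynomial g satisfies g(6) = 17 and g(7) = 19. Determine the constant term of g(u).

Write g(u) = au + b. Substituting each data point gives a linear system:
  6a + b = 17
  7a + b = 19
Solving the system yields a = 2, b = 5.
So g(u) = 2u + 5.
The constant term is 5.

5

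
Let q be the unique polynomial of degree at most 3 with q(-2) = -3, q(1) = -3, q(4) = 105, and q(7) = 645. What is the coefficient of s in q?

-6

Write q(s) = as^3 + bs^2 + cs + d. Substituting each data point gives a linear system:
  -8a + 4b - 2c + d = -3
  a + b + c + d = -3
  64a + 16b + 4c + d = 105
  343a + 49b + 7c + d = 645
Solving the system yields a = 2, b = 0, c = -6, d = 1.
So q(s) = 2s^3 - 6s + 1.
The coefficient of s is -6.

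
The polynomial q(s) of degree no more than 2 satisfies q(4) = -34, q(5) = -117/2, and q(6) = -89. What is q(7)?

Forward differences of the values at s = 4, 5, 6:
  q  : -34  -117/2  -89
  Δ  : -49/2  -61/2
  Δ^2: -6
The second differences are constant, confirming degree 2.
Interpolating (Newton forward form) and evaluating at s = 7 gives q(7) = -251/2.

-251/2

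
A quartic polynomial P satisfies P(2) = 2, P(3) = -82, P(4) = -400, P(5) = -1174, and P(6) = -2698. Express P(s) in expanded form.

P(s) = -3s^4 + 5s^3 + 3s^2 + s - 4

Write P(s) = as^4 + bs^3 + cs^2 + ds + e. Substituting each data point gives a linear system:
  16a + 8b + 4c + 2d + e = 2
  81a + 27b + 9c + 3d + e = -82
  256a + 64b + 16c + 4d + e = -400
  625a + 125b + 25c + 5d + e = -1174
  1296a + 216b + 36c + 6d + e = -2698
Solving the system yields a = -3, b = 5, c = 3, d = 1, e = -4.
So P(s) = -3s^4 + 5s^3 + 3s^2 + s - 4.
Check: P(3) = -82. ✓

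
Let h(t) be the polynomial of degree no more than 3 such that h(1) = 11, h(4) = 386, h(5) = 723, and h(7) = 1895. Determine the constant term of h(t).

Write h(t) = at^3 + bt^2 + ct + d. Substituting each data point gives a linear system:
  a + b + c + d = 11
  64a + 16b + 4c + d = 386
  125a + 25b + 5c + d = 723
  343a + 49b + 7c + d = 1895
Solving the system yields a = 5, b = 3, c = 5, d = -2.
So h(t) = 5t^3 + 3t^2 + 5t - 2.
The constant term is -2.

-2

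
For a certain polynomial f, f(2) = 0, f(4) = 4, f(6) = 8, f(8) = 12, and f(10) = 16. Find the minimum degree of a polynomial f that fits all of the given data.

1

Forward differences of the values at n = 2, 4, 6, 8, 10:
  f  : 0  4  8  12  16
  Δ  : 4  4  4  4
  Δ^2: 0  0  0
  Δ^3: 0  0
  Δ^4: 0
The first differences are constant (4) and nonzero, while all higher differences vanish, so the minimal degree is 1.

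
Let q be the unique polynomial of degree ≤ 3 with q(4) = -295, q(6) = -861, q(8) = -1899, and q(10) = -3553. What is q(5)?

Using the Lagrange interpolation formula with nodes 4, 6, 8, 10:
  L_0(x) = (x - 6)(x - 8)(x - 10) / -48
  L_1(x) = (x - 4)(x - 8)(x - 10) / 16
  L_2(x) = (x - 4)(x - 6)(x - 10) / -16
  L_3(x) = (x - 4)(x - 6)(x - 8) / 48
Then q(x) = -295·L_0(x) - 861·L_1(x) - 1899·L_2(x) - 3553·L_3(x).
Expanding and collecting terms gives q(x) = -3x^3 - 5x^2 - 5x - 3.
Evaluating at x = 5: q(5) = -528.

-528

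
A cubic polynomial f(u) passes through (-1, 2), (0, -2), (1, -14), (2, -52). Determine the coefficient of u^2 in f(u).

-4

Write f(u) = au^3 + bu^2 + cu + d. Substituting each data point gives a linear system:
  -a + b - c + d = 2
  d = -2
  a + b + c + d = -14
  8a + 4b + 2c + d = -52
Solving the system yields a = -3, b = -4, c = -5, d = -2.
So f(u) = -3u^3 - 4u^2 - 5u - 2.
The coefficient of u^2 is -4.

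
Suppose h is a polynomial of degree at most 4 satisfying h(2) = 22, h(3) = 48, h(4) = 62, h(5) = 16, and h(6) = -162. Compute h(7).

Forward differences of the values at x = 2, 3, 4, 5, 6:
  h  : 22  48  62  16  -162
  Δ  : 26  14  -46  -178
  Δ^2: -12  -60  -132
  Δ^3: -48  -72
  Δ^4: -24
The fourth differences are constant, confirming degree 4.
Interpolating (Newton forward form) and evaluating at x = 7 gives h(7) = -568.

-568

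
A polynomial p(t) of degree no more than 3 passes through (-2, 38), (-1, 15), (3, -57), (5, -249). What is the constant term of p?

Write p(t) = at^3 + bt^2 + ct + d. Substituting each data point gives a linear system:
  -8a + 4b - 2c + d = 38
  -a + b - c + d = 15
  27a + 9b + 3c + d = -57
  125a + 25b + 5c + d = -249
Solving the system yields a = -2, b = 1, c = -6, d = 6.
So p(t) = -2t³ + t² - 6t + 6.
The constant term is 6.

6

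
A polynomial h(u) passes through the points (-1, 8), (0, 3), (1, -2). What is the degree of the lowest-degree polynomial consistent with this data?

1

Forward differences of the values at u = -1, 0, 1:
  h  : 8  3  -2
  Δ  : -5  -5
  Δ^2: 0
The first differences are constant (-5) and nonzero, while all higher differences vanish, so the minimal degree is 1.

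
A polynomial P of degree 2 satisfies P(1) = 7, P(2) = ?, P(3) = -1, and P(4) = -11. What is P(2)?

On equispaced nodes a degree-2 polynomial has vanishing third forward difference, so
  - P(1) + 3·P(2) - 3·P(3) + P(4) = 0.
Substituting the known values and solving for P(2):
  3·P(2) = 15
  P(2) = 5.

5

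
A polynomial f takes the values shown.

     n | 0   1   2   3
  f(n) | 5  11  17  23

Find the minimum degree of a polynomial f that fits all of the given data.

1

Forward differences of the values at n = 0, 1, 2, 3:
  f  : 5  11  17  23
  Δ  : 6  6  6
  Δ^2: 0  0
  Δ^3: 0
The first differences are constant (6) and nonzero, while all higher differences vanish, so the minimal degree is 1.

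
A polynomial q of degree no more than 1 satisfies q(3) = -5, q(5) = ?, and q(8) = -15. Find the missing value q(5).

-9

The 2 known points determine the degree-1 polynomial uniquely.
Write q(s) = as + b. Substituting each data point gives a linear system:
  3a + b = -5
  8a + b = -15
Solving the system yields a = -2, b = 1.
So q(s) = -2s + 1.
Then q(5) = -9.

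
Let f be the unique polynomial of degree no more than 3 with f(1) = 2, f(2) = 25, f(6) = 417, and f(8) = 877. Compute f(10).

Using the Lagrange interpolation formula with nodes 1, 2, 6, 8:
  L_0(x) = (x - 2)(x - 6)(x - 8) / -35
  L_1(x) = (x - 1)(x - 6)(x - 8) / 24
  L_2(x) = (x - 1)(x - 2)(x - 8) / -40
  L_3(x) = (x - 1)(x - 2)(x - 6) / 84
Then f(x) = 2·L_0(x) + 25·L_1(x) + 417·L_2(x) + 877·L_3(x).
Expanding and collecting terms gives f(x) = x^3 + 6x^2 - 2x - 3.
Evaluating at x = 10: f(10) = 1577.

1577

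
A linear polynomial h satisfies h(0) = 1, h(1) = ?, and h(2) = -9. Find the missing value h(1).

-4

The 2 known points determine the degree-1 polynomial uniquely.
Write h(x) = ax + b. Substituting each data point gives a linear system:
  b = 1
  2a + b = -9
Solving the system yields a = -5, b = 1.
So h(x) = -5x + 1.
Then h(1) = -4.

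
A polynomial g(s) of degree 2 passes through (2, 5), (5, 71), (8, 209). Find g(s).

Write g(s) = as^2 + bs + c. Substituting each data point gives a linear system:
  4a + 2b + c = 5
  25a + 5b + c = 71
  64a + 8b + c = 209
Solving the system yields a = 4, b = -6, c = 1.
So g(s) = 4s^2 - 6s + 1.
Check: g(5) = 71. ✓

g(s) = 4s^2 - 6s + 1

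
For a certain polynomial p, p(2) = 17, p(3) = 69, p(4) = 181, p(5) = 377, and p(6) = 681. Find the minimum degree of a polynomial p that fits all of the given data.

3

Forward differences of the values at s = 2, 3, 4, 5, 6:
  p  : 17  69  181  377  681
  Δ  : 52  112  196  304
  Δ^2: 60  84  108
  Δ^3: 24  24
  Δ^4: 0
The third differences are constant (24) and nonzero, while all higher differences vanish, so the minimal degree is 3.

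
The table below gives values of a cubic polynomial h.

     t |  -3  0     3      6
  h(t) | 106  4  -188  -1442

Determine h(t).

h(t) = -6t^3 - 5t^2 + 5t + 4

Using the Lagrange interpolation formula with nodes -3, 0, 3, 6:
  L_0(t) = t(t - 3)(t - 6) / -162
  L_1(t) = (t + 3)(t - 3)(t - 6) / 54
  L_2(t) = (t + 3)t(t - 6) / -54
  L_3(t) = (t + 3)t(t - 3) / 162
Then h(t) = 106·L_0(t) + 4·L_1(t) - 188·L_2(t) - 1442·L_3(t).
Expanding and collecting terms gives h(t) = -6t³ - 5t² + 5t + 4.
Check: h(-3) = 106. ✓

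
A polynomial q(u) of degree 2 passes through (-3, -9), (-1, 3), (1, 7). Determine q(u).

Write q(u) = au^2 + bu + c. Substituting each data point gives a linear system:
  9a - 3b + c = -9
  a - b + c = 3
  a + b + c = 7
Solving the system yields a = -1, b = 2, c = 6.
So q(u) = -u² + 2u + 6.
Check: q(-1) = 3. ✓

q(u) = -u^2 + 2u + 6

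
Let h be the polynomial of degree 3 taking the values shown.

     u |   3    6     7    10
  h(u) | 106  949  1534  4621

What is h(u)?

h(u) = 5u^3 - 4u^2 + 2u + 1

Write h(u) = au^3 + bu^2 + cu + d. Substituting each data point gives a linear system:
  27a + 9b + 3c + d = 106
  216a + 36b + 6c + d = 949
  343a + 49b + 7c + d = 1534
  1000a + 100b + 10c + d = 4621
Solving the system yields a = 5, b = -4, c = 2, d = 1.
So h(u) = 5u³ - 4u² + 2u + 1.
Check: h(6) = 949. ✓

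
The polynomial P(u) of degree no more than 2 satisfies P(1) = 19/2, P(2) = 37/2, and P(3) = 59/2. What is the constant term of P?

Write P(u) = au^2 + bu + c. Substituting each data point gives a linear system:
  a + b + c = 19/2
  4a + 2b + c = 37/2
  9a + 3b + c = 59/2
Solving the system yields a = 1, b = 6, c = 5/2.
So P(u) = u^2 + 6u + 5/2.
The constant term is 5/2.

5/2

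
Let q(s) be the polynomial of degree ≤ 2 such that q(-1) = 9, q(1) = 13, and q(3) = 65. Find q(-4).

Write q(s) = as^2 + bs + c. Substituting each data point gives a linear system:
  a - b + c = 9
  a + b + c = 13
  9a + 3b + c = 65
Solving the system yields a = 6, b = 2, c = 5.
So q(s) = 6s^2 + 2s + 5.
Then q(-4) = 93.

93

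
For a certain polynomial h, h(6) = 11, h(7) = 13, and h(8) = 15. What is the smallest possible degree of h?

Divided differences on the nodes 6, 7, 8:
  order 0: 11  13  15
  order 1: 2  2
  order 2: 0
The order-1 divided differences are all 2 (nonzero) and every higher order vanishes, so the data lies on a polynomial of degree exactly 1.

1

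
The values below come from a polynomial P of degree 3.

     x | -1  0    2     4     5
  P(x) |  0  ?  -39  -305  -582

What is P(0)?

The 4 known points determine the degree-3 polynomial uniquely.
Write P(x) = ax^3 + bx^2 + cx + d. Substituting each data point gives a linear system:
  -a + b - c + d = 0
  8a + 4b + 2c + d = -39
  64a + 16b + 4c + d = -305
  125a + 25b + 5c + d = -582
Solving the system yields a = -4, b = -4, c = 3, d = 3.
So P(x) = -4x^3 - 4x^2 + 3x + 3.
Then P(0) = 3.

3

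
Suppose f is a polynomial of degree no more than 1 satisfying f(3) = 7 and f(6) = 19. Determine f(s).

f(s) = 4s - 5

Write f(s) = as + b. Substituting each data point gives a linear system:
  3a + b = 7
  6a + b = 19
Solving the system yields a = 4, b = -5.
So f(s) = 4s - 5.
Check: f(6) = 19. ✓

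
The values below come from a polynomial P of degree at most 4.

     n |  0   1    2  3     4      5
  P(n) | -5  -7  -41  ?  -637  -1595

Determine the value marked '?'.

-197

On equispaced nodes a degree-4 polynomial has vanishing fifth forward difference, so
  - P(0) + 5·P(1) - 10·P(2) + 10·P(3) - 5·P(4) + P(5) = 0.
Substituting the known values and solving for P(3):
  10·P(3) = -1970
  P(3) = -197.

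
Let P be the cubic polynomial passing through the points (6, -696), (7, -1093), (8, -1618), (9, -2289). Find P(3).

Write P(n) = an^3 + bn^2 + cn + d. Substituting each data point gives a linear system:
  216a + 36b + 6c + d = -696
  343a + 49b + 7c + d = -1093
  512a + 64b + 8c + d = -1618
  729a + 81b + 9c + d = -2289
Solving the system yields a = -3, b = -1, c = -3, d = 6.
So P(n) = -3n^3 - n^2 - 3n + 6.
Then P(3) = -93.

-93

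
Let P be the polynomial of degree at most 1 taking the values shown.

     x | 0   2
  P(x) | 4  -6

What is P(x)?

P(x) = -5x + 4

Using the Lagrange interpolation formula with nodes 0, 2:
  L_0(x) = (x - 2) / -2
  L_1(x) = x / 2
Then P(x) = 4·L_0(x) - 6·L_1(x).
Expanding and collecting terms gives P(x) = -5x + 4.
Check: P(0) = 4. ✓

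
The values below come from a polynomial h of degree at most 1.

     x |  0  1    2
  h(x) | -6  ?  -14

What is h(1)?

On equispaced nodes a degree-1 polynomial has vanishing second forward difference, so
  h(0) - 2·h(1) + h(2) = 0.
Substituting the known values and solving for h(1):
  -2·h(1) = 20
  h(1) = -10.

-10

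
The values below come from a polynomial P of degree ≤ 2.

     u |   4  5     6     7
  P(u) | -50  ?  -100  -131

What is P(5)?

-73

The 3 known points determine the degree-2 polynomial uniquely.
Write P(u) = au^2 + bu + c. Substituting each data point gives a linear system:
  16a + 4b + c = -50
  36a + 6b + c = -100
  49a + 7b + c = -131
Solving the system yields a = -2, b = -5, c = 2.
So P(u) = -2u^2 - 5u + 2.
Then P(5) = -73.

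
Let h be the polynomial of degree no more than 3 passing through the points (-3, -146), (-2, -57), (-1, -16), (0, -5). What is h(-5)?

Write h(u) = au^3 + bu^2 + cu + d. Substituting each data point gives a linear system:
  -27a + 9b - 3c + d = -146
  -8a + 4b - 2c + d = -57
  -a + b - c + d = -16
  d = -5
Solving the system yields a = 3, b = -6, c = 2, d = -5.
So h(u) = 3u^3 - 6u^2 + 2u - 5.
Then h(-5) = -540.

-540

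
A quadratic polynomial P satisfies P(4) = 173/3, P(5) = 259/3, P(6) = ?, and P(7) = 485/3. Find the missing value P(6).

The 3 known points determine the degree-2 polynomial uniquely.
Write P(n) = an^2 + bn + c. Substituting each data point gives a linear system:
  16a + 4b + c = 173/3
  25a + 5b + c = 259/3
  49a + 7b + c = 485/3
Solving the system yields a = 3, b = 5/3, c = 3.
So P(n) = 3n^2 + (5/3)n + 3.
Then P(6) = 121.

121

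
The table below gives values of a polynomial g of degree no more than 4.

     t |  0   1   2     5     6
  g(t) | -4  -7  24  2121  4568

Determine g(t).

g(t) = 4t^4 - 2t^3 - 5t^2 - 4

Write g(t) = at^4 + bt^3 + ct^2 + dt + e. Substituting each data point gives a linear system:
  e = -4
  a + b + c + d + e = -7
  16a + 8b + 4c + 2d + e = 24
  625a + 125b + 25c + 5d + e = 2121
  1296a + 216b + 36c + 6d + e = 4568
Solving the system yields a = 4, b = -2, c = -5, d = 0, e = -4.
So g(t) = 4t^4 - 2t^3 - 5t^2 - 4.
Check: g(0) = -4. ✓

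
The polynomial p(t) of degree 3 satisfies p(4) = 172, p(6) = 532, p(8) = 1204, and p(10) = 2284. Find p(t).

p(t) = 2t^3 + 3t^2 - 2t + 4

Write p(t) = at^3 + bt^2 + ct + d. Substituting each data point gives a linear system:
  64a + 16b + 4c + d = 172
  216a + 36b + 6c + d = 532
  512a + 64b + 8c + d = 1204
  1000a + 100b + 10c + d = 2284
Solving the system yields a = 2, b = 3, c = -2, d = 4.
So p(t) = 2t^3 + 3t^2 - 2t + 4.
Check: p(6) = 532. ✓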